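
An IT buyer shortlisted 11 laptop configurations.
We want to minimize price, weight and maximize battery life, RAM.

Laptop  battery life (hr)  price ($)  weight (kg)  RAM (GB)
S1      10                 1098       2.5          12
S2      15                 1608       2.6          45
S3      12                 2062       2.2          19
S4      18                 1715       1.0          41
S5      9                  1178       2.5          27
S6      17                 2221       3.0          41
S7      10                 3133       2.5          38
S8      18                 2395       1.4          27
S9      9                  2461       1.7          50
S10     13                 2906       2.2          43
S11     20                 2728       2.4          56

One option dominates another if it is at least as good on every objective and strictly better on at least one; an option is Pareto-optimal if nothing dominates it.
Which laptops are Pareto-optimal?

S1: not dominated (best price).
S2: not dominated.
S3: dominated by S4 (battery life 18≥12, price 1715≤2062, weight 1.0≤2.2, RAM 41≥19).
S4: not dominated (best weight).
S5: not dominated.
S6: dominated by S4 (battery life 18≥17, price 1715≤2221, weight 1.0≤3.0, RAM 41≥41).
S7: dominated by S4 (battery life 18≥10, price 1715≤3133, weight 1.0≤2.5, RAM 41≥38).
S8: dominated by S4 (battery life 18≥18, price 1715≤2395, weight 1.0≤1.4, RAM 41≥27).
S9: not dominated.
S10: not dominated.
S11: not dominated (best battery life).

S1, S2, S4, S5, S9, S10, S11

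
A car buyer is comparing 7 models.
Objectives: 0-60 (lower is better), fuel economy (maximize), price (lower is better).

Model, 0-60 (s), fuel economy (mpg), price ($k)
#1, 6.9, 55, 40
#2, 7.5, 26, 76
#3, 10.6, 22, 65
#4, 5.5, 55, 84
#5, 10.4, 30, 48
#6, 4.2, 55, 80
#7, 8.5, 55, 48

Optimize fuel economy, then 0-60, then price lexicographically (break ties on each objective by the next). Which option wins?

#6

First maximize fuel economy: best is 55, kept {#1, #4, #6, #7}.
Then minimize 0-60: best is 4.2, kept {#6}.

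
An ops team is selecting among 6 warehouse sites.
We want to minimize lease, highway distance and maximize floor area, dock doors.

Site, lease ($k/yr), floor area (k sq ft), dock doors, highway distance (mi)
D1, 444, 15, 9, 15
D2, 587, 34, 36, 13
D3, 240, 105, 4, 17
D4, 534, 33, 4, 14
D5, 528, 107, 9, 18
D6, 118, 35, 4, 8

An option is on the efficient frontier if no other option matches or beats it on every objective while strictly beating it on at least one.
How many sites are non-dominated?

D1: not dominated.
D2: not dominated (best dock doors).
D3: not dominated.
D4: dominated by D6 (lease 118≤534, floor area 35≥33, dock doors 4≥4, highway distance 8≤14).
D5: not dominated (best floor area).
D6: not dominated (best lease).
Pareto-optimal: D1, D2, D3, D5, D6 → 5.

5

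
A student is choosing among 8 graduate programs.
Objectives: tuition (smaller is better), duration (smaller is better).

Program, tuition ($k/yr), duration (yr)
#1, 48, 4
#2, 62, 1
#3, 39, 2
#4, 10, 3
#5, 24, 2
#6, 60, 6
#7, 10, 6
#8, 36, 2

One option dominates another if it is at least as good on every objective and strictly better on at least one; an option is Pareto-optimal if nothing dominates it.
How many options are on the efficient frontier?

#1: dominated by #3 (tuition 39≤48, duration 2≤4).
#2: not dominated (best duration).
#3: dominated by #5 (tuition 24≤39, duration 2≤2).
#4: not dominated.
#5: not dominated.
#6: dominated by #1 (tuition 48≤60, duration 4≤6).
#7: dominated by #4 (tuition 10≤10, duration 3≤6).
#8: dominated by #5 (tuition 24≤36, duration 2≤2).
Pareto-optimal: #2, #4, #5 → 3.

3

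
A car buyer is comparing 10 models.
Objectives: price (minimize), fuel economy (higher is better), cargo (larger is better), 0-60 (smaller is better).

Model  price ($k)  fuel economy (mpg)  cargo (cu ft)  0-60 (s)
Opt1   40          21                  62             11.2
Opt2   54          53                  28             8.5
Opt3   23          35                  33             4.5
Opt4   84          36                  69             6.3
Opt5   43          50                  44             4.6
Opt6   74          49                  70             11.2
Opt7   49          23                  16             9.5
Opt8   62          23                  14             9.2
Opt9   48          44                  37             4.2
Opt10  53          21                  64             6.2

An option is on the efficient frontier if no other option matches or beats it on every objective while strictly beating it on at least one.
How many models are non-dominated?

Opt1: not dominated.
Opt2: not dominated (best fuel economy).
Opt3: not dominated (best price).
Opt4: not dominated.
Opt5: not dominated.
Opt6: not dominated (best cargo).
Opt7: dominated by Opt3 (price 23≤49, fuel economy 35≥23, cargo 33≥16, 0-60 4.5≤9.5).
Opt8: dominated by Opt2 (price 54≤62, fuel economy 53≥23, cargo 28≥14, 0-60 8.5≤9.2).
Opt9: not dominated (best 0-60).
Opt10: not dominated.
Pareto-optimal: Opt1, Opt2, Opt3, Opt4, Opt5, Opt6, Opt9, Opt10 → 8.

8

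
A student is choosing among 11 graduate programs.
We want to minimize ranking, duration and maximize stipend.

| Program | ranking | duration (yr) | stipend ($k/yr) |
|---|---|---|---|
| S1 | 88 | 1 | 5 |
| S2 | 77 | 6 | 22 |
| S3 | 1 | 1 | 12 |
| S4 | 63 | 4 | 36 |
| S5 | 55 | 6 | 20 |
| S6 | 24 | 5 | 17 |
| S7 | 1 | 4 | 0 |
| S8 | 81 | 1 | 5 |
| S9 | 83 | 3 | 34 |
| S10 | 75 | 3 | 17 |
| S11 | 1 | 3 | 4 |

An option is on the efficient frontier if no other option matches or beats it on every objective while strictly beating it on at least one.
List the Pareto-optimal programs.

S1: dominated by S3 (ranking 1≤88, duration 1≤1, stipend 12≥5).
S2: dominated by S4 (ranking 63≤77, duration 4≤6, stipend 36≥22).
S3: not dominated.
S4: not dominated (best stipend).
S5: not dominated.
S6: not dominated.
S7: dominated by S3 (ranking 1≤1, duration 1≤4, stipend 12≥0).
S8: dominated by S3 (ranking 1≤81, duration 1≤1, stipend 12≥5).
S9: not dominated.
S10: not dominated.
S11: dominated by S3 (ranking 1≤1, duration 1≤3, stipend 12≥4).

S3, S4, S5, S6, S9, S10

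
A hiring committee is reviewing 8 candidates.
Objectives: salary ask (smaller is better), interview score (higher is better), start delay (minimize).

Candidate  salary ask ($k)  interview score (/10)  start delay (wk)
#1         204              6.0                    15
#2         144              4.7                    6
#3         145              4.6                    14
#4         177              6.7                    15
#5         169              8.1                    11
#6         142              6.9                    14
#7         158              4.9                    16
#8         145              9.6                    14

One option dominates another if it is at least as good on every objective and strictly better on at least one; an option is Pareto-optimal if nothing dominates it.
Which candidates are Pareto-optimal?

#2, #5, #6, #8

#1: dominated by #4 (salary ask 177≤204, interview score 6.7≥6.0, start delay 15≤15).
#2: not dominated (best start delay).
#3: dominated by #2 (salary ask 144≤145, interview score 4.7≥4.6, start delay 6≤14).
#4: dominated by #5 (salary ask 169≤177, interview score 8.1≥6.7, start delay 11≤15).
#5: not dominated.
#6: not dominated (best salary ask).
#7: dominated by #6 (salary ask 142≤158, interview score 6.9≥4.9, start delay 14≤16).
#8: not dominated (best interview score).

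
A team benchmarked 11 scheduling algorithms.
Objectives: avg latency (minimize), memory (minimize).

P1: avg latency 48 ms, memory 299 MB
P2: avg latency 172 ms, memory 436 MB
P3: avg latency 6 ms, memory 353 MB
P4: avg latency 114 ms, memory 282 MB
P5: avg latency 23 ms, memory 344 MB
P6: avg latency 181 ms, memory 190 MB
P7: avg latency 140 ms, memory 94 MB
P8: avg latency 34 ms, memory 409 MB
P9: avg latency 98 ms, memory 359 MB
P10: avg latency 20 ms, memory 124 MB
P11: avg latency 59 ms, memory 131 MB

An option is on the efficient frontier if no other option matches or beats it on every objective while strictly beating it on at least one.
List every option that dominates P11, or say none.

P10: avg latency 20≤59, memory 124≤131 — dominates P11.
Others (P1, P2, P3, P4, P5, P6, P7, P8, P9) are each worse than P11 on at least one objective.

P10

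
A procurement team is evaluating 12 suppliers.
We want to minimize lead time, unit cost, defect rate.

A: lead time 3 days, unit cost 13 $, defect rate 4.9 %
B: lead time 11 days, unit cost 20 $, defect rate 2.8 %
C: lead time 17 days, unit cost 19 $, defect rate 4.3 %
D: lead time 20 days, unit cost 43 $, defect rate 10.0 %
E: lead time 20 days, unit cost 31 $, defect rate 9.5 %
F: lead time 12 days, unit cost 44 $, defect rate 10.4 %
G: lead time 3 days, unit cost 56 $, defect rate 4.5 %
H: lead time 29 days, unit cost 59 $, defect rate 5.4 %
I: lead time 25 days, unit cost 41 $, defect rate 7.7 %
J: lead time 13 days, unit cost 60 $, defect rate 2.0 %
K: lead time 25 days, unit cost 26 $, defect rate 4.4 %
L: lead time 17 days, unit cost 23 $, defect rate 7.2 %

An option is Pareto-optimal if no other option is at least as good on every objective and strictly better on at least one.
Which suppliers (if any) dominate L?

A: lead time 3≤17, unit cost 13≤23, defect rate 4.9≤7.2 — dominates L.
B: lead time 11≤17, unit cost 20≤23, defect rate 2.8≤7.2 — dominates L.
C: lead time 17≤17, unit cost 19≤23, defect rate 4.3≤7.2 — dominates L.
Others (D, E, F, G, H, I, J, K) are each worse than L on at least one objective.

A, B, C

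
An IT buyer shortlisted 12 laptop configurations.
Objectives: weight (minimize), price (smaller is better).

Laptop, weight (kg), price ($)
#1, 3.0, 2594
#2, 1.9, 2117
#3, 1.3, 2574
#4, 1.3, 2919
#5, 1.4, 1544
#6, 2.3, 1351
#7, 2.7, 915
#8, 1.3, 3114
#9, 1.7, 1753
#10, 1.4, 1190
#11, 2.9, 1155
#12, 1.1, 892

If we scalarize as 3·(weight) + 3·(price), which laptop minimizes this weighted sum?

#12

#1: 3·3.0 + 3·2594 = 7791.0
#2: 3·1.9 + 3·2117 = 6356.7
#3: 3·1.3 + 3·2574 = 7725.9
#4: 3·1.3 + 3·2919 = 8760.9
#5: 3·1.4 + 3·1544 = 4636.2
#6: 3·2.3 + 3·1351 = 4059.9
#7: 3·2.7 + 3·915 = 2753.1
#8: 3·1.3 + 3·3114 = 9345.9
#9: 3·1.7 + 3·1753 = 5264.1
#10: 3·1.4 + 3·1190 = 3574.2
#11: 3·2.9 + 3·1155 = 3473.7
#12: 3·1.1 + 3·892 = 2679.3
Lowest: #12 at 2679.3.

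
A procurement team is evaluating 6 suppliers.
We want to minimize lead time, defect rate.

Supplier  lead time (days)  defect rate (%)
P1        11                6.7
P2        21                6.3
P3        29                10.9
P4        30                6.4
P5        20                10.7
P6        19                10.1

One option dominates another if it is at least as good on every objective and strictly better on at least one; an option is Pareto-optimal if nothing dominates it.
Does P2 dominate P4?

P2 vs P4: lead time 21≤30, defect rate 6.3≤6.4 — P2 is at least as good on every objective with at least one strict improvement.

Yes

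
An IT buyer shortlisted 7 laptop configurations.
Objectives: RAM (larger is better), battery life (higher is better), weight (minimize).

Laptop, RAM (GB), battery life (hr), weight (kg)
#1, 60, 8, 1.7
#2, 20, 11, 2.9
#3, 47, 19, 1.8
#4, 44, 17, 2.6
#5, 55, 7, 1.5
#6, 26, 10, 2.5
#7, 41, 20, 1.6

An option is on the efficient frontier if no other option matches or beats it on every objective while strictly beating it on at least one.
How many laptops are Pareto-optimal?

4

#1: not dominated (best RAM).
#2: dominated by #3 (RAM 47≥20, battery life 19≥11, weight 1.8≤2.9).
#3: not dominated.
#4: dominated by #3 (RAM 47≥44, battery life 19≥17, weight 1.8≤2.6).
#5: not dominated (best weight).
#6: dominated by #3 (RAM 47≥26, battery life 19≥10, weight 1.8≤2.5).
#7: not dominated (best battery life).
Pareto-optimal: #1, #3, #5, #7 → 4.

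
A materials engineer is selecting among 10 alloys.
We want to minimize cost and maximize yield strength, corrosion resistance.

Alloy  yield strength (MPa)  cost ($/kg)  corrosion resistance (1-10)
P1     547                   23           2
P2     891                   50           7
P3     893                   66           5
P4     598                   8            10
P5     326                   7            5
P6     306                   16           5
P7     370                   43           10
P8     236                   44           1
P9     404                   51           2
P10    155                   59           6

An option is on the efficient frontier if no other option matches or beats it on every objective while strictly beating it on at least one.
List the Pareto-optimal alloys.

P2, P3, P4, P5

P1: dominated by P4 (yield strength 598≥547, cost 8≤23, corrosion resistance 10≥2).
P2: not dominated.
P3: not dominated (best yield strength).
P4: not dominated.
P5: not dominated (best cost).
P6: dominated by P4 (yield strength 598≥306, cost 8≤16, corrosion resistance 10≥5).
P7: dominated by P4 (yield strength 598≥370, cost 8≤43, corrosion resistance 10≥10).
P8: dominated by P1 (yield strength 547≥236, cost 23≤44, corrosion resistance 2≥1).
P9: dominated by P1 (yield strength 547≥404, cost 23≤51, corrosion resistance 2≥2).
P10: dominated by P2 (yield strength 891≥155, cost 50≤59, corrosion resistance 7≥6).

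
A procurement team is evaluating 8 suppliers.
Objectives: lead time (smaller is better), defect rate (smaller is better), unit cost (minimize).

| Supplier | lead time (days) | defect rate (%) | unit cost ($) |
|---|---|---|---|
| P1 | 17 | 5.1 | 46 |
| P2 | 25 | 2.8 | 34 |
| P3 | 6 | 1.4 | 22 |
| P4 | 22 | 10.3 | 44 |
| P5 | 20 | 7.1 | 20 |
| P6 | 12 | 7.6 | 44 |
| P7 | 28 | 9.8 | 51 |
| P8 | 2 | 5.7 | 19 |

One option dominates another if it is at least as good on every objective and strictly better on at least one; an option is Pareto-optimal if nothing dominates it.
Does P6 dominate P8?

No

P6 vs P8: P6 is worse on lead time (12 vs 2), so it does not dominate P8.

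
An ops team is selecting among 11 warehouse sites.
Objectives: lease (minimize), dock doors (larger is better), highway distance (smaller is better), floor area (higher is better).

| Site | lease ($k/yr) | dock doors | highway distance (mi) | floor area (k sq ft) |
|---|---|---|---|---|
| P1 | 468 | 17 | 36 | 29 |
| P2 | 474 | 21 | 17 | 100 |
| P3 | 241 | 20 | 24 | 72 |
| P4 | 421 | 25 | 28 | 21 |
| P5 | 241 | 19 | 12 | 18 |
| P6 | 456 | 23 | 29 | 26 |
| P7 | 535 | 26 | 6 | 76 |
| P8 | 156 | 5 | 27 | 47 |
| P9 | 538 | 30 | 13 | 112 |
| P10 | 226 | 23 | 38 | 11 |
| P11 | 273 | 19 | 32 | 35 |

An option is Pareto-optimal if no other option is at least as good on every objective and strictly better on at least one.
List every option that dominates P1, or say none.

P3, P11

P3: lease 241≤468, dock doors 20≥17, highway distance 24≤36, floor area 72≥29 — dominates P1.
P11: lease 273≤468, dock doors 19≥17, highway distance 32≤36, floor area 35≥29 — dominates P1.
Others (P2, P4, P5, P6, P7, P8, P9, P10) are each worse than P1 on at least one objective.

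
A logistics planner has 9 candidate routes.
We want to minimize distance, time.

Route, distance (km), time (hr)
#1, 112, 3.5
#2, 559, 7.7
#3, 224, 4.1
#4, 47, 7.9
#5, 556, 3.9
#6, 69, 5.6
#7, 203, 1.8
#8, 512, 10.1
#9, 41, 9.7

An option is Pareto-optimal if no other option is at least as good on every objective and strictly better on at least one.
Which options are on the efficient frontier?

#1: not dominated.
#2: dominated by #1 (distance 112≤559, time 3.5≤7.7).
#3: dominated by #1 (distance 112≤224, time 3.5≤4.1).
#4: not dominated.
#5: dominated by #1 (distance 112≤556, time 3.5≤3.9).
#6: not dominated.
#7: not dominated (best time).
#8: dominated by #1 (distance 112≤512, time 3.5≤10.1).
#9: not dominated (best distance).

#1, #4, #6, #7, #9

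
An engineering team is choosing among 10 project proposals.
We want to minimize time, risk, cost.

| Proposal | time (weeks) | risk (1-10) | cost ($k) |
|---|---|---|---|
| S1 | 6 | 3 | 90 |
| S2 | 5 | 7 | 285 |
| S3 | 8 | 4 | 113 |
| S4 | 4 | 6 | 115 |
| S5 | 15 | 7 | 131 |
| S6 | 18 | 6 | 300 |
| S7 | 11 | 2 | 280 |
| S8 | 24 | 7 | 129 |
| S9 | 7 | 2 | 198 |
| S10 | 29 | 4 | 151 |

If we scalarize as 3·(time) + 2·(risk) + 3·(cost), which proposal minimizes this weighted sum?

S1: 3·6 + 2·3 + 3·90 = 294
S2: 3·5 + 2·7 + 3·285 = 884
S3: 3·8 + 2·4 + 3·113 = 371
S4: 3·4 + 2·6 + 3·115 = 369
S5: 3·15 + 2·7 + 3·131 = 452
S6: 3·18 + 2·6 + 3·300 = 966
S7: 3·11 + 2·2 + 3·280 = 877
S8: 3·24 + 2·7 + 3·129 = 473
S9: 3·7 + 2·2 + 3·198 = 619
S10: 3·29 + 2·4 + 3·151 = 548
Lowest: S1 at 294.

S1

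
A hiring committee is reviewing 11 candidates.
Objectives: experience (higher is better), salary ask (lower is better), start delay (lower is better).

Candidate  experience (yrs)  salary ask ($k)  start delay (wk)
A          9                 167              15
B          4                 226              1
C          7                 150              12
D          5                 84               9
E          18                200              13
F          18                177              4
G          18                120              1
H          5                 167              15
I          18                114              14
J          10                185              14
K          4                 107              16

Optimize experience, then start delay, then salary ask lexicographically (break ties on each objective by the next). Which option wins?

G

First maximize experience: best is 18, kept {E, F, G, I}.
Then minimize start delay: best is 1, kept {G}.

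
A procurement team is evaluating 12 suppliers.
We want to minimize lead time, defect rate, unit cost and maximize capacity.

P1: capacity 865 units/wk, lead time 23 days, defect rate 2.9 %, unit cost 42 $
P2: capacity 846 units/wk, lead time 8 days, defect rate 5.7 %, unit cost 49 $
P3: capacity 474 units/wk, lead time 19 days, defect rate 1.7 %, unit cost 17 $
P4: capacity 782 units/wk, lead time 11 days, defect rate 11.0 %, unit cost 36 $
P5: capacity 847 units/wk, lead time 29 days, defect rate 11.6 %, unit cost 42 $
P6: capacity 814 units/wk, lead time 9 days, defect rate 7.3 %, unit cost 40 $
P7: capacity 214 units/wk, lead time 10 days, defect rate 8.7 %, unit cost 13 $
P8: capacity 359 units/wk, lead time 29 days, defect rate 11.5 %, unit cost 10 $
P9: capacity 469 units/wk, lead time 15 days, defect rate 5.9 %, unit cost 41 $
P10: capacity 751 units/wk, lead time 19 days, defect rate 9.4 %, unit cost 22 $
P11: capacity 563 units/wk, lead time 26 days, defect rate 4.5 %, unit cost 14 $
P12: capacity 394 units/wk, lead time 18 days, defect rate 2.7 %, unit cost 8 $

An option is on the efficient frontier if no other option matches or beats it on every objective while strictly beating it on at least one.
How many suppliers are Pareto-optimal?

10

P1: not dominated (best capacity).
P2: not dominated (best lead time).
P3: not dominated (best defect rate).
P4: not dominated.
P5: dominated by P1 (capacity 865≥847, lead time 23≤29, defect rate 2.9≤11.6, unit cost 42≤42).
P6: not dominated.
P7: not dominated.
P8: dominated by P12 (capacity 394≥359, lead time 18≤29, defect rate 2.7≤11.5, unit cost 8≤10).
P9: not dominated.
P10: not dominated.
P11: not dominated.
P12: not dominated (best unit cost).
Pareto-optimal: P1, P2, P3, P4, P6, P7, P9, P10, P11, P12 → 10.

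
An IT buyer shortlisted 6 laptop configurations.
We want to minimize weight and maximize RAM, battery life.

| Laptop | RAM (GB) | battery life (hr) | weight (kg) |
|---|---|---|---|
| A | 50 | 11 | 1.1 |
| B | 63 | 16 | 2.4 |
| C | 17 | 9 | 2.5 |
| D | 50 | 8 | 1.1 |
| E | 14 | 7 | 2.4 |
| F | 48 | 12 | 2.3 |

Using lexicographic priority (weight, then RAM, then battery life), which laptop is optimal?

First minimize weight: best is 1.1, kept {A, D}.
Then maximize RAM: best is 50, kept {A, D}.
Then maximize battery life: best is 11, kept {A}.

A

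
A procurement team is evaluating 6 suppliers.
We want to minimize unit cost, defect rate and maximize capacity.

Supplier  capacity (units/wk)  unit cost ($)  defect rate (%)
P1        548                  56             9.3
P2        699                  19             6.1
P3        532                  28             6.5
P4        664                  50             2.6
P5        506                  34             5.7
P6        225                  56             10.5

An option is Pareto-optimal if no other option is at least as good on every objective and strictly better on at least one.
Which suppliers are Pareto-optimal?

P2, P4, P5

P1: dominated by P2 (capacity 699≥548, unit cost 19≤56, defect rate 6.1≤9.3).
P2: not dominated (best capacity).
P3: dominated by P2 (capacity 699≥532, unit cost 19≤28, defect rate 6.1≤6.5).
P4: not dominated (best defect rate).
P5: not dominated.
P6: dominated by P1 (capacity 548≥225, unit cost 56≤56, defect rate 9.3≤10.5).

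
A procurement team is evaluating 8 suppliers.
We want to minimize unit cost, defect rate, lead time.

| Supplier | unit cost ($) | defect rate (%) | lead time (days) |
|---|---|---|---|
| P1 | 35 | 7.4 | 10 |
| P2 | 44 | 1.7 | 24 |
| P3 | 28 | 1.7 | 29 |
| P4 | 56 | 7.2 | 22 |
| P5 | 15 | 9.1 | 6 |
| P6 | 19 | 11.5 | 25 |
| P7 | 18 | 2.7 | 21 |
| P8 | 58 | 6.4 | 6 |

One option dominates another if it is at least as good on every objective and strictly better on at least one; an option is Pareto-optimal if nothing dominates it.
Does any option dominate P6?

P5 vs P6: unit cost 15≤19, defect rate 9.1≤11.5, lead time 6≤25 — P5 is at least as good on every objective and strictly better on at least one, so P5 dominates P6.

Yes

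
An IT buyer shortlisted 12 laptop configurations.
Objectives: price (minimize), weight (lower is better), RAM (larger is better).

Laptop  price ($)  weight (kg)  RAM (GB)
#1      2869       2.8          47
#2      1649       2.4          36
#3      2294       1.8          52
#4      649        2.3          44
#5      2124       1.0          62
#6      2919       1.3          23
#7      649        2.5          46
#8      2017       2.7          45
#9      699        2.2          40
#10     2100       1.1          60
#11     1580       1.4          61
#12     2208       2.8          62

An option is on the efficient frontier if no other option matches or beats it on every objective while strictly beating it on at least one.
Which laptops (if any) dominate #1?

#3: price 2294≤2869, weight 1.8≤2.8, RAM 52≥47 — dominates #1.
#5: price 2124≤2869, weight 1.0≤2.8, RAM 62≥47 — dominates #1.
#10: price 2100≤2869, weight 1.1≤2.8, RAM 60≥47 — dominates #1.
#11: price 1580≤2869, weight 1.4≤2.8, RAM 61≥47 — dominates #1.
#12: price 2208≤2869, weight 2.8≤2.8, RAM 62≥47 — dominates #1.
Others (#2, #4, #6, #7, #8, #9) are each worse than #1 on at least one objective.

#3, #5, #10, #11, #12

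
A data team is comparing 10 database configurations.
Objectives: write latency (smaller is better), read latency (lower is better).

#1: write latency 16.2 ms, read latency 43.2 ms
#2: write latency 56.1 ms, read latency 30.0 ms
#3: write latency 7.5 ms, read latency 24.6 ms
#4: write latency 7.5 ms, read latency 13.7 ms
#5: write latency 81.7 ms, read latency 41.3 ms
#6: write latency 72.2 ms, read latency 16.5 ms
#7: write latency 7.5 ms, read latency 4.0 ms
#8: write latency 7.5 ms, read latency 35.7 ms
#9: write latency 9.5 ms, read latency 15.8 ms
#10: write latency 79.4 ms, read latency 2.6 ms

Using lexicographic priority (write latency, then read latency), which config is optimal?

#7

First minimize write latency: best is 7.5, kept {#3, #4, #7, #8}.
Then minimize read latency: best is 4.0, kept {#7}.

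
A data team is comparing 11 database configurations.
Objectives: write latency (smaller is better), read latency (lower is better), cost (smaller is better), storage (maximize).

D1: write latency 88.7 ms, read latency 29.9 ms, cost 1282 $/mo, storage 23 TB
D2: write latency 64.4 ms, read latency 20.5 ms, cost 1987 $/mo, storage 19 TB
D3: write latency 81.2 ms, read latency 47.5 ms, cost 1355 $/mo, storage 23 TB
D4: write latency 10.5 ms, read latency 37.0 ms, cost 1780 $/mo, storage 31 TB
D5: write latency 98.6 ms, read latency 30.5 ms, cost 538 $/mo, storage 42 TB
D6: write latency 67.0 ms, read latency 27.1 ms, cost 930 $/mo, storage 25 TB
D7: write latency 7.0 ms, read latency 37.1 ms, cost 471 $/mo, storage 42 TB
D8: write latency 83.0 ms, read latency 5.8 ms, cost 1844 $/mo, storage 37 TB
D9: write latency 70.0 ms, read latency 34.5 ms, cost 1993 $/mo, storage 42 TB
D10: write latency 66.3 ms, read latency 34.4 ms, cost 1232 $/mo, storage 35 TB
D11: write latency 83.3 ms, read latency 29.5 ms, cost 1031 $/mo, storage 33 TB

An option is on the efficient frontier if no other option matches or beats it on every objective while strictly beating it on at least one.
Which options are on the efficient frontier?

D1: dominated by D6 (write latency 67.0≤88.7, read latency 27.1≤29.9, cost 930≤1282, storage 25≥23).
D2: not dominated.
D3: dominated by D6 (write latency 67.0≤81.2, read latency 27.1≤47.5, cost 930≤1355, storage 25≥23).
D4: not dominated.
D5: not dominated.
D6: not dominated.
D7: not dominated (best write latency).
D8: not dominated (best read latency).
D9: not dominated.
D10: not dominated.
D11: not dominated.

D2, D4, D5, D6, D7, D8, D9, D10, D11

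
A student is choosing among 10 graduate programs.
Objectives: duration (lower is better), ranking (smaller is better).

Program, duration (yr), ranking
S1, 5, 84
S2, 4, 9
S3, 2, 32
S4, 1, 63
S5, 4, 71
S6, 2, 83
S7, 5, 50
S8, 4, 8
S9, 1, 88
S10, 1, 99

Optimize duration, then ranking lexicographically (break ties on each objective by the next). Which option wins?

First minimize duration: best is 1, kept {S4, S9, S10}.
Then minimize ranking: best is 63, kept {S4}.

S4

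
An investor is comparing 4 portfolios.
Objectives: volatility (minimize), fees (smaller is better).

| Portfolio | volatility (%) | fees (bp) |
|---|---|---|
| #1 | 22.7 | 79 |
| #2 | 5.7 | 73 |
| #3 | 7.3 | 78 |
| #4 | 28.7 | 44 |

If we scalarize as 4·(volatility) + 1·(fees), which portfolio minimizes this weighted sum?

#2

#1: 4·22.7 + 1·79 = 169.8
#2: 4·5.7 + 1·73 = 95.8
#3: 4·7.3 + 1·78 = 107.2
#4: 4·28.7 + 1·44 = 158.8
Lowest: #2 at 95.8.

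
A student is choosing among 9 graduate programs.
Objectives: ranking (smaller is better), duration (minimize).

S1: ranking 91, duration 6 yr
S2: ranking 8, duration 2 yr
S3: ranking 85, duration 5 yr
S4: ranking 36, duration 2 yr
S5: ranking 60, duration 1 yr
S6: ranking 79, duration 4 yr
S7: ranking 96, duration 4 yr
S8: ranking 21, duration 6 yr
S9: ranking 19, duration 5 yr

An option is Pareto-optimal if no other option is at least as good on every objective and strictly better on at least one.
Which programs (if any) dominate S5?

none

S1: worse on ranking (91 vs 60).
S2: worse on duration (2 vs 1).
S3: worse on ranking (85 vs 60).
S4: worse on duration (2 vs 1).
S6: worse on ranking (79 vs 60).
S7: worse on ranking (96 vs 60).
S8: worse on duration (6 vs 1).
S9: worse on duration (5 vs 1).
No option dominates S5.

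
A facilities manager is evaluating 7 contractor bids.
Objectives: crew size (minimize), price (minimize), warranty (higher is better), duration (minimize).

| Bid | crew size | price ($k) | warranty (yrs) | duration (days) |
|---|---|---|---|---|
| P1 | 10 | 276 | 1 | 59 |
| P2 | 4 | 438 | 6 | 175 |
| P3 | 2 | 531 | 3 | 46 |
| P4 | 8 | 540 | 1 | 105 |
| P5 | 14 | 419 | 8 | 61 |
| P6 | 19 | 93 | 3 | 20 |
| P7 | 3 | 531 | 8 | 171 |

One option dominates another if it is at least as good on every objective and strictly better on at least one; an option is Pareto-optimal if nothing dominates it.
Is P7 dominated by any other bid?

No

P1: worse on crew size (10 vs 3).
P2: worse on crew size (4 vs 3).
P3: worse on warranty (3 vs 8).
P4: worse on crew size (8 vs 3).
P5: worse on crew size (14 vs 3).
P6: worse on crew size (19 vs 3).
No option is at least as good as P7 on every objective and strictly better on one.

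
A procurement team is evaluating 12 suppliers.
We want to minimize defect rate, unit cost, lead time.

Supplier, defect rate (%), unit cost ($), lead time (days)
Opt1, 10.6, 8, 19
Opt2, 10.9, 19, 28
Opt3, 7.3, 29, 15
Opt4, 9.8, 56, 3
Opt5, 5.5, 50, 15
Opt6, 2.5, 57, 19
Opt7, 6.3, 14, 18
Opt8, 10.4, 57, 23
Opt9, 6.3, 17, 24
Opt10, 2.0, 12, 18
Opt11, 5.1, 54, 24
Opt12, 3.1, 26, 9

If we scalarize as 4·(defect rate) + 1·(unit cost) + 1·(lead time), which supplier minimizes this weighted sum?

Opt1: 4·10.6 + 1·8 + 1·19 = 69.4
Opt2: 4·10.9 + 1·19 + 1·28 = 90.6
Opt3: 4·7.3 + 1·29 + 1·15 = 73.2
Opt4: 4·9.8 + 1·56 + 1·3 = 98.2
Opt5: 4·5.5 + 1·50 + 1·15 = 87.0
Opt6: 4·2.5 + 1·57 + 1·19 = 86.0
Opt7: 4·6.3 + 1·14 + 1·18 = 57.2
Opt8: 4·10.4 + 1·57 + 1·23 = 121.6
Opt9: 4·6.3 + 1·17 + 1·24 = 66.2
Opt10: 4·2.0 + 1·12 + 1·18 = 38.0
Opt11: 4·5.1 + 1·54 + 1·24 = 98.4
Opt12: 4·3.1 + 1·26 + 1·9 = 47.4
Lowest: Opt10 at 38.0.

Opt10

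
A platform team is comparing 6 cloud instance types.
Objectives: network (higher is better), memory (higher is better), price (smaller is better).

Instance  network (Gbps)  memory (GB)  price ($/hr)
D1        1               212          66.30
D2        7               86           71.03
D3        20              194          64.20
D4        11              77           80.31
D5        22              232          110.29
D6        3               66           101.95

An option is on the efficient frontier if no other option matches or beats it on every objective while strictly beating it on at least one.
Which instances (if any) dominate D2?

D3

D3: network 20≥7, memory 194≥86, price 64.20≤71.03 — dominates D2.
Others (D1, D4, D5, D6) are each worse than D2 on at least one objective.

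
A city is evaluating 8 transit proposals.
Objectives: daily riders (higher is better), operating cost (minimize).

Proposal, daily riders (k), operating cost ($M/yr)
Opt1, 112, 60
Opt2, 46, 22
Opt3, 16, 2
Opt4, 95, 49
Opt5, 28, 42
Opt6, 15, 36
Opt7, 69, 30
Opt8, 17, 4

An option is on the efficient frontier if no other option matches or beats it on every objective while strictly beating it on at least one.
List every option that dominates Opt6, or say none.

Opt2, Opt3, Opt7, Opt8

Opt2: daily riders 46≥15, operating cost 22≤36 — dominates Opt6.
Opt3: daily riders 16≥15, operating cost 2≤36 — dominates Opt6.
Opt7: daily riders 69≥15, operating cost 30≤36 — dominates Opt6.
Opt8: daily riders 17≥15, operating cost 4≤36 — dominates Opt6.
Others (Opt1, Opt4, Opt5) are each worse than Opt6 on at least one objective.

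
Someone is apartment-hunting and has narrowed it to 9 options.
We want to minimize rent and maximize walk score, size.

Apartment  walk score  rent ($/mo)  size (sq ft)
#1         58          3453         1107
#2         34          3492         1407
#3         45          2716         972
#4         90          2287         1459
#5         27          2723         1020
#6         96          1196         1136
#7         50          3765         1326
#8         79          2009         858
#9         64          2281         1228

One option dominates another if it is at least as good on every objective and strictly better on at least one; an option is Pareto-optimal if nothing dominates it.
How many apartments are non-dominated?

#1: dominated by #4 (walk score 90≥58, rent 2287≤3453, size 1459≥1107).
#2: dominated by #4 (walk score 90≥34, rent 2287≤3492, size 1459≥1407).
#3: dominated by #4 (walk score 90≥45, rent 2287≤2716, size 1459≥972).
#4: not dominated (best size).
#5: dominated by #4 (walk score 90≥27, rent 2287≤2723, size 1459≥1020).
#6: not dominated (best walk score).
#7: dominated by #4 (walk score 90≥50, rent 2287≤3765, size 1459≥1326).
#8: dominated by #6 (walk score 96≥79, rent 1196≤2009, size 1136≥858).
#9: not dominated.
Pareto-optimal: #4, #6, #9 → 3.

3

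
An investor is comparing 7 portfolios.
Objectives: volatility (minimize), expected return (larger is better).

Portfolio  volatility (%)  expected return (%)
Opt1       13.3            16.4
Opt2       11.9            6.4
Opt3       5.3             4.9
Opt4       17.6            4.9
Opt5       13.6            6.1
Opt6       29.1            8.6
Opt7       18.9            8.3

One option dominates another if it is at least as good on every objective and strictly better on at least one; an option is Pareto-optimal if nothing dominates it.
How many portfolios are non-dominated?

Opt1: not dominated (best expected return).
Opt2: not dominated.
Opt3: not dominated (best volatility).
Opt4: dominated by Opt1 (volatility 13.3≤17.6, expected return 16.4≥4.9).
Opt5: dominated by Opt1 (volatility 13.3≤13.6, expected return 16.4≥6.1).
Opt6: dominated by Opt1 (volatility 13.3≤29.1, expected return 16.4≥8.6).
Opt7: dominated by Opt1 (volatility 13.3≤18.9, expected return 16.4≥8.3).
Pareto-optimal: Opt1, Opt2, Opt3 → 3.

3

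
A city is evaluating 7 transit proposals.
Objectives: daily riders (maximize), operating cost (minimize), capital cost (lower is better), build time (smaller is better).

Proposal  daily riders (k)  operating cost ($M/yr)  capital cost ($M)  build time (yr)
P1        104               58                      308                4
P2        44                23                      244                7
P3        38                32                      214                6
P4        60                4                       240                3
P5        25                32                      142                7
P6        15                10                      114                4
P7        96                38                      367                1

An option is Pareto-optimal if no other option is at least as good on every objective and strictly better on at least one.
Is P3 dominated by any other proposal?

P1: worse on operating cost (58 vs 32).
P2: worse on capital cost (244 vs 214).
P4: worse on capital cost (240 vs 214).
P5: worse on daily riders (25 vs 38).
P6: worse on daily riders (15 vs 38).
P7: worse on operating cost (38 vs 32).
No option is at least as good as P3 on every objective and strictly better on one.

No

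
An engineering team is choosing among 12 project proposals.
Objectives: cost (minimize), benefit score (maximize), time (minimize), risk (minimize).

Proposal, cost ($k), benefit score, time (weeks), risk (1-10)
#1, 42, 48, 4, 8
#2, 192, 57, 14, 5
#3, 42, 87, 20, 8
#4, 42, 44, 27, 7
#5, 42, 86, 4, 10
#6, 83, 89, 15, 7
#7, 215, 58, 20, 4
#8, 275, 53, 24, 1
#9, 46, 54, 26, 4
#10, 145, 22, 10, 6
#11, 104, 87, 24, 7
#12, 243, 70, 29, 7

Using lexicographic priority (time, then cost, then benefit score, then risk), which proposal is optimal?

First minimize time: best is 4, kept {#1, #5}.
Then minimize cost: best is 42, kept {#1, #5}.
Then maximize benefit score: best is 86, kept {#5}.

#5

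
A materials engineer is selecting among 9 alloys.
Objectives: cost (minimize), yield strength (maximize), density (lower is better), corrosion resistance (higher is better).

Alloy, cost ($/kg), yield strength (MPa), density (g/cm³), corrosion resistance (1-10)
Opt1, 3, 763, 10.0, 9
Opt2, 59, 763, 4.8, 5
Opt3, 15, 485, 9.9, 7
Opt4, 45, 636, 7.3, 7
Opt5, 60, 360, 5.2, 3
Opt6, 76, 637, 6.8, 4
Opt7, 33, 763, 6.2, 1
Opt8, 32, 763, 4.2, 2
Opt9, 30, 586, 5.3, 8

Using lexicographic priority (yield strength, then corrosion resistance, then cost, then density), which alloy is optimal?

Opt1

First maximize yield strength: best is 763, kept {Opt1, Opt2, Opt7, Opt8}.
Then maximize corrosion resistance: best is 9, kept {Opt1}.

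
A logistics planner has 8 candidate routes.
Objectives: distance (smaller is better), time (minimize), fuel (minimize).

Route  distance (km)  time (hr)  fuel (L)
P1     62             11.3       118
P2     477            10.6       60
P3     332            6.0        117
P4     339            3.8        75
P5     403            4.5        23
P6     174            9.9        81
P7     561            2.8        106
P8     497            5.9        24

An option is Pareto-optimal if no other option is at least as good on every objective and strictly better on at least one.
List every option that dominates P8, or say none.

P5: distance 403≤497, time 4.5≤5.9, fuel 23≤24 — dominates P8.
Others (P1, P2, P3, P4, P6, P7) are each worse than P8 on at least one objective.

P5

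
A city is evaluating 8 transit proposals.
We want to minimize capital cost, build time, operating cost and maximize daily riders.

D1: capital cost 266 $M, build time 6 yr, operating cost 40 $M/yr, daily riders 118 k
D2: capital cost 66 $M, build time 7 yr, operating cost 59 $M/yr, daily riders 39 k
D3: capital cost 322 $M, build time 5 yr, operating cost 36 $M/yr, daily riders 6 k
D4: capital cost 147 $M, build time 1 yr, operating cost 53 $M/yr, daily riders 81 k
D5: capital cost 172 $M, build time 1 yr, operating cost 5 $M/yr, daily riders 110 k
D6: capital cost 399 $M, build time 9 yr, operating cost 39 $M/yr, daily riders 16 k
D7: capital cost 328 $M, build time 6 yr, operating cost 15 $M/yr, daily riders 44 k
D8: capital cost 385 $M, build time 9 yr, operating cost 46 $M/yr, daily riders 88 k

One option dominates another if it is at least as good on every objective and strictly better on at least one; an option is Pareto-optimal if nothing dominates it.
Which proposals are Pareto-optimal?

D1, D2, D4, D5

D1: not dominated (best daily riders).
D2: not dominated (best capital cost).
D3: dominated by D5 (capital cost 172≤322, build time 1≤5, operating cost 5≤36, daily riders 110≥6).
D4: not dominated.
D5: not dominated (best operating cost).
D6: dominated by D5 (capital cost 172≤399, build time 1≤9, operating cost 5≤39, daily riders 110≥16).
D7: dominated by D5 (capital cost 172≤328, build time 1≤6, operating cost 5≤15, daily riders 110≥44).
D8: dominated by D1 (capital cost 266≤385, build time 6≤9, operating cost 40≤46, daily riders 118≥88).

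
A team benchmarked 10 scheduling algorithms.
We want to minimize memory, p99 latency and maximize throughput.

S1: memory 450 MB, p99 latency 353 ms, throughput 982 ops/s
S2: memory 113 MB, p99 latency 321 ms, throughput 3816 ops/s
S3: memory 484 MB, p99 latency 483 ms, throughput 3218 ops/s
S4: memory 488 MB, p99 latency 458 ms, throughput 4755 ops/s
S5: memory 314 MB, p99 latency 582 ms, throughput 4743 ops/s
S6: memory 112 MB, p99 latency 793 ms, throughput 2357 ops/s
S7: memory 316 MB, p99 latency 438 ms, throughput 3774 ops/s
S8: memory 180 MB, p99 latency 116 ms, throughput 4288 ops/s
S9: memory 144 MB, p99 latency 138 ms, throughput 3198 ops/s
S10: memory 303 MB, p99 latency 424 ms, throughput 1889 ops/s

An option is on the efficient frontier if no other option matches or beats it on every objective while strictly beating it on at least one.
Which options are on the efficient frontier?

S1: dominated by S2 (memory 113≤450, p99 latency 321≤353, throughput 3816≥982).
S2: not dominated.
S3: dominated by S2 (memory 113≤484, p99 latency 321≤483, throughput 3816≥3218).
S4: not dominated (best throughput).
S5: not dominated.
S6: not dominated (best memory).
S7: dominated by S2 (memory 113≤316, p99 latency 321≤438, throughput 3816≥3774).
S8: not dominated (best p99 latency).
S9: not dominated.
S10: dominated by S2 (memory 113≤303, p99 latency 321≤424, throughput 3816≥1889).

S2, S4, S5, S6, S8, S9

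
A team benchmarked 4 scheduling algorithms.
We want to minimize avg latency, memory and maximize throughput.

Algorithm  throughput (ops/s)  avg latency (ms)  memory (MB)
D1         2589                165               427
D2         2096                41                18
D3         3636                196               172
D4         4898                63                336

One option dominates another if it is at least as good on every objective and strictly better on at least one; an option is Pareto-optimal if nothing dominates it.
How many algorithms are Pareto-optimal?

3

D1: dominated by D4 (throughput 4898≥2589, avg latency 63≤165, memory 336≤427).
D2: not dominated (best avg latency).
D3: not dominated.
D4: not dominated (best throughput).
Pareto-optimal: D2, D3, D4 → 3.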